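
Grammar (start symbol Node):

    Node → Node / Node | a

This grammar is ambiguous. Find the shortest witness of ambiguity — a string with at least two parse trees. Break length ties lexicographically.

a / a / a

length 1: no string has ≥2 trees
length 3: no string has ≥2 trees
length 5: a / a / a has 2 parse trees

Two derivations of a / a / a:
  Node ⇒ Node / Node ⇒ Node / Node / Node ⇒ a / Node / Node ⇒ a / a / Node ⇒ a / a / a
  Node ⇒ Node / Node ⇒ a / Node ⇒ a / Node / Node ⇒ a / a / Node ⇒ a / a / a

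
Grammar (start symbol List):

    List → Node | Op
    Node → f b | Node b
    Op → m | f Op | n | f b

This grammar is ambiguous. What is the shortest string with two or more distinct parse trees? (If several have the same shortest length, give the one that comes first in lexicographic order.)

f b

length 1: no string has ≥2 trees
length 2: f b has 2 parse trees

Two derivations of f b:
  List ⇒ Node ⇒ f b
  List ⇒ Op ⇒ f b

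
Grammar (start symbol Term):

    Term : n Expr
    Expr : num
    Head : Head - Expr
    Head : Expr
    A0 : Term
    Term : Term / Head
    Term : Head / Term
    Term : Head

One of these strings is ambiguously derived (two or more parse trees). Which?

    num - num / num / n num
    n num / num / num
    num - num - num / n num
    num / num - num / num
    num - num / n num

num / num - num / num

num - num / num / n num: 1 tree
n num / num / num: 1 tree
num - num - num / n num: 1 tree
num / num - num / num: 4 trees
num - num / n num: 1 tree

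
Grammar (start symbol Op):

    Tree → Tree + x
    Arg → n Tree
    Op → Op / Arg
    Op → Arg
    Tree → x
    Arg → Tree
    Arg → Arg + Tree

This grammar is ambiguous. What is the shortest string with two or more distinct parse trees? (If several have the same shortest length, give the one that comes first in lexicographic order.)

length 1: no string has ≥2 trees
length 2: no string has ≥2 trees
length 3: x + x has 2 parse trees

Two derivations of x + x:
  Op ⇒ Arg ⇒ Tree ⇒ Tree + x ⇒ x + x
  Op ⇒ Arg ⇒ Arg + Tree ⇒ Tree + Tree ⇒ x + Tree ⇒ x + x

x + x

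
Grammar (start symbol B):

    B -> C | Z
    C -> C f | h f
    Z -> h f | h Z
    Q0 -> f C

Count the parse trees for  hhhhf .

1

Parse trees for hhhhf:
  [B [Z h [Z h [Z h [Z h f]]]]]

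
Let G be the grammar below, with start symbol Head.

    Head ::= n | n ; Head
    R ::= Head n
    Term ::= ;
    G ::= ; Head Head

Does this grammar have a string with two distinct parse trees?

Only Head is reachable from Head; ignoring the rest: Right-recursive list with a separator: after each atom, whether the separator follows determines the rule. One parse per string.

Unambiguous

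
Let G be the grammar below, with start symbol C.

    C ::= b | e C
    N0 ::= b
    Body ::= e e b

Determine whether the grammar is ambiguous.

Unambiguous

Only C is reachable from C; ignoring the rest: The reachable rules are right-linear with at most one rule per (nonterminal, next-terminal) pair. Each input token forces the next rule, so parsing is deterministic.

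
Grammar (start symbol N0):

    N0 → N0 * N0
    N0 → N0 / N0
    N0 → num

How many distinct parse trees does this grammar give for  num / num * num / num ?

5

Parse trees for num / num * num / num:
  [N0 [N0 [N0 num] / [N0 num]] * [N0 [N0 num] / [N0 num]]]
  [N0 [N0 num] / [N0 [N0 num] * [N0 [N0 num] / [N0 num]]]]
  [N0 [N0 num] / [N0 [N0 [N0 num] * [N0 num]] / [N0 num]]]
  [N0 [N0 [N0 [N0 num] / [N0 num]] * [N0 num]] / [N0 num]]
  [N0 [N0 [N0 num] / [N0 [N0 num] * [N0 num]]] / [N0 num]]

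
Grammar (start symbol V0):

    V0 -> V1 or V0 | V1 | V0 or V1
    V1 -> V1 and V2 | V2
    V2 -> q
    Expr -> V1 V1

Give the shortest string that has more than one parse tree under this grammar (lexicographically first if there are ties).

length 1: no string has ≥2 trees
length 3: q or q has 2 parse trees

Two derivations of q or q:
  V0 ⇒ V1 or V0 ⇒ V2 or V0 ⇒ q or V0 ⇒ q or V1 ⇒ q or V2 ⇒ q or q
  V0 ⇒ V0 or V1 ⇒ V1 or V1 ⇒ V2 or V1 ⇒ q or V1 ⇒ q or V2 ⇒ q or q

q or q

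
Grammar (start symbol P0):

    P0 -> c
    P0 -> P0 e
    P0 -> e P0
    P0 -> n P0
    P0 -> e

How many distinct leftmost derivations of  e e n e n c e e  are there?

21

Parse trees for e e n e n c e e (showing first 6 of 21):
  [P0 [P0 [P0 e [P0 e [P0 n [P0 e [P0 n [P0 c]]]]]] e] e]
  [P0 [P0 e [P0 [P0 e [P0 n [P0 e [P0 n [P0 c]]]]] e]] e]
  [P0 [P0 e [P0 e [P0 [P0 n [P0 e [P0 n [P0 c]]]] e]]] e]
  [P0 [P0 e [P0 e [P0 n [P0 [P0 e [P0 n [P0 c]]] e]]]] e]
  [P0 [P0 e [P0 e [P0 n [P0 e [P0 [P0 n [P0 c]] e]]]]] e]
  [P0 [P0 e [P0 e [P0 n [P0 e [P0 n [P0 [P0 c] e]]]]]] e]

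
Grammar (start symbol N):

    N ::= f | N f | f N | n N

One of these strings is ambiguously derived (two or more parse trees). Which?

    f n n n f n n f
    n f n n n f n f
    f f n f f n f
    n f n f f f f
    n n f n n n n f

f n n n f n n f: 1 tree
n f n n n f n f: 1 tree
f f n f f n f: 1 tree
n f n f f f f: 42 trees
n n f n n n n f: 1 tree

n f n f f f f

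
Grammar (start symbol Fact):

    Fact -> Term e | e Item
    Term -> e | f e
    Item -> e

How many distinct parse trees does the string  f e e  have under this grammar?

Parse trees for f e e:
  [Fact [Term f e] e]

1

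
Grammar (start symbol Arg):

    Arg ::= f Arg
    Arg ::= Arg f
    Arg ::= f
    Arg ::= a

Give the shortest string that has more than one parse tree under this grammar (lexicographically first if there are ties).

length 1: no string has ≥2 trees
length 2: f f has 2 parse trees

Two derivations of f f:
  Arg ⇒ f Arg ⇒ f f
  Arg ⇒ Arg f ⇒ f f

f f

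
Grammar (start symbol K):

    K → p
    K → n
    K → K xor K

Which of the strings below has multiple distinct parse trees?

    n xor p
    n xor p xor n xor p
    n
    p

n xor p: 1 tree
n xor p xor n xor p: 5 trees
n: 1 tree
p: 1 tree

n xor p xor n xor p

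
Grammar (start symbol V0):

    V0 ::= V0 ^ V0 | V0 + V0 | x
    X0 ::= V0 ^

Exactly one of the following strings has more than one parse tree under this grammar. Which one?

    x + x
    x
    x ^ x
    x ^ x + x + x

x + x: 1 tree
x: 1 tree
x ^ x: 1 tree
x ^ x + x + x: 5 trees

x ^ x + x + x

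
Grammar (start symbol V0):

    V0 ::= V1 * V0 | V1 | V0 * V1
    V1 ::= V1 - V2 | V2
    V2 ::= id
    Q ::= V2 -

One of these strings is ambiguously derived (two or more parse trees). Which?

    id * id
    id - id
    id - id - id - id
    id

id * id

id * id: 2 trees
id - id: 1 tree
id - id - id - id: 1 tree
id: 1 tree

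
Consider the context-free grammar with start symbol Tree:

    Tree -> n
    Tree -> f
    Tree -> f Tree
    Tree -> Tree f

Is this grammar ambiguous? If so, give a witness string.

Witness: f f

Derivation 1: Tree ⇒ f Tree ⇒ f f
Derivation 2: Tree ⇒ Tree f ⇒ f f

Two distinct leftmost derivations for the same string.

Ambiguous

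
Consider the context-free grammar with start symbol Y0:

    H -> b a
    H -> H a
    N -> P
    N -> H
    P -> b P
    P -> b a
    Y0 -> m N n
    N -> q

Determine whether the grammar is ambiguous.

Ambiguous

Witness: m b a n

Derivation 1: Y0 ⇒ m N n ⇒ m P n ⇒ m b a n
Derivation 2: Y0 ⇒ m N n ⇒ m H n ⇒ m b a n

Two distinct leftmost derivations for the same string.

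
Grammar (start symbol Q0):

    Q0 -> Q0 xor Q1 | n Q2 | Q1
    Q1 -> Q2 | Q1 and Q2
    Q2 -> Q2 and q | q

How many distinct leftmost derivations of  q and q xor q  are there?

2

Parse trees for q and q xor q:
  [Q0 [Q0 [Q1 [Q2 [Q2 q] and q]]] xor [Q1 [Q2 q]]]
  [Q0 [Q0 [Q1 [Q1 [Q2 q]] and [Q2 q]]] xor [Q1 [Q2 q]]]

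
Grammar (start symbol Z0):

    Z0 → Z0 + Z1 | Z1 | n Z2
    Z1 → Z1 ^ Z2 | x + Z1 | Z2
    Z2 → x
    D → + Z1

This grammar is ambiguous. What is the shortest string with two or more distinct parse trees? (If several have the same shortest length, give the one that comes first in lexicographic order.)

x + x

length 1: no string has ≥2 trees
length 2: no string has ≥2 trees
length 3: x + x has 2 parse trees

Two derivations of x + x:
  Z0 ⇒ Z0 + Z1 ⇒ Z1 + Z1 ⇒ Z2 + Z1 ⇒ x + Z1 ⇒ x + Z2 ⇒ x + x
  Z0 ⇒ Z1 ⇒ x + Z1 ⇒ x + Z2 ⇒ x + x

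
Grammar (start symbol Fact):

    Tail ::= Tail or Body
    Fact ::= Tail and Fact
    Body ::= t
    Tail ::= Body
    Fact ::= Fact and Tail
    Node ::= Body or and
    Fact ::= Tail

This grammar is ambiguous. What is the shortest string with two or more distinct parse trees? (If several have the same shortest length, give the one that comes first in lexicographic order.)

length 1: no string has ≥2 trees
length 3: t and t has 2 parse trees

Two derivations of t and t:
  Fact ⇒ Tail and Fact ⇒ Body and Fact ⇒ t and Fact ⇒ t and Tail ⇒ t and Body ⇒ t and t
  Fact ⇒ Fact and Tail ⇒ Tail and Tail ⇒ Body and Tail ⇒ t and Tail ⇒ t and Body ⇒ t and t

t and t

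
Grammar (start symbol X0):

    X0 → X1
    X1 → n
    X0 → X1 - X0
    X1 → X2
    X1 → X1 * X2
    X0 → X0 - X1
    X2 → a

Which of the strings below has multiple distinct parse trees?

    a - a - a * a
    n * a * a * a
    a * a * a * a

a - a - a * a: 4 trees
n * a * a * a: 1 tree
a * a * a * a: 1 tree

a - a - a * a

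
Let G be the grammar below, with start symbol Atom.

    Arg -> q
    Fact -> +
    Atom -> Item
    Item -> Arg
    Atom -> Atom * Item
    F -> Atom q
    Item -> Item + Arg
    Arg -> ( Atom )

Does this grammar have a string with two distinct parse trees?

Only Atom, Item, Arg are reachable from Atom; ignoring the rest: The grammar is stratified — Atom handles '*' (left-recursive), Item handles '+', Arg atoms. Each operator has a fixed associativity and precedence level, so every string has one parse.

Unambiguous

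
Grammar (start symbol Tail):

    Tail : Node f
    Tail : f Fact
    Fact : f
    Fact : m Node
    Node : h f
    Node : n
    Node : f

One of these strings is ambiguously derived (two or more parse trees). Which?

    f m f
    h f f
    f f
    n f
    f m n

f f

f m f: 1 tree
h f f: 1 tree
f f: 2 trees
n f: 1 tree
f m n: 1 tree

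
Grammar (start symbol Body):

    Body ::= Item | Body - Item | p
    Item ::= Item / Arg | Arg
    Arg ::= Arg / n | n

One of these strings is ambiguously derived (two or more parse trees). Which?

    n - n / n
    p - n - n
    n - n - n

n - n / n: 2 trees
p - n - n: 1 tree
n - n - n: 1 tree

n - n / n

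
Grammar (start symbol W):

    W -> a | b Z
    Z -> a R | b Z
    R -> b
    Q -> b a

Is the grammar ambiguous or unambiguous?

Unambiguous

Only W, Z, R are reachable from W; ignoring the rest: Restricted to the reachable nonterminals, every rule has the form A → t or A → t B, and no two rules for the same A share a first terminal. The grammar encodes a DFA — one run per string.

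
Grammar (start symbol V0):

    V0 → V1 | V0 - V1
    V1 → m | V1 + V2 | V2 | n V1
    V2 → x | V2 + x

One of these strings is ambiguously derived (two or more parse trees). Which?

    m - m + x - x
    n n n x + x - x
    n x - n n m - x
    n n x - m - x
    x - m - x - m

m - m + x - x: 1 tree
n n n x + x - x: 5 trees
n x - n n m - x: 1 tree
n n x - m - x: 1 tree
x - m - x - m: 1 tree

n n n x + x - x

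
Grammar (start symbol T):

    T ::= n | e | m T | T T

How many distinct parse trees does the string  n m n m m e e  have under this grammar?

Parse trees for n m n m m e e (showing first 6 of 15):
  [T [T n] [T m [T [T n] [T m [T m [T [T e] [T e]]]]]]]
  [T [T n] [T m [T [T n] [T m [T [T m [T e]] [T e]]]]]]
  [T [T n] [T m [T [T n] [T [T m [T m [T e]]] [T e]]]]]
  [T [T n] [T m [T [T [T n] [T m [T m [T e]]]] [T e]]]]
  [T [T n] [T [T m [T n]] [T m [T m [T [T e] [T e]]]]]]
  [T [T n] [T [T m [T n]] [T m [T [T m [T e]] [T e]]]]]

15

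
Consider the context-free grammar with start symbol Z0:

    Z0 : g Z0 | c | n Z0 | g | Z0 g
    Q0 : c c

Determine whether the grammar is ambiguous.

Ambiguous

Witness: g g

Derivation 1: Z0 ⇒ g Z0 ⇒ g g
Derivation 2: Z0 ⇒ Z0 g ⇒ g g

Two distinct leftmost derivations for the same string.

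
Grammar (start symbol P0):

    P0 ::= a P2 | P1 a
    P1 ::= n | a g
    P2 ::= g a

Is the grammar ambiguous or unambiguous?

Ambiguous

Witness: a g a

Derivation 1: P0 ⇒ a P2 ⇒ a g a
Derivation 2: P0 ⇒ P1 a ⇒ a g a

Two distinct leftmost derivations for the same string.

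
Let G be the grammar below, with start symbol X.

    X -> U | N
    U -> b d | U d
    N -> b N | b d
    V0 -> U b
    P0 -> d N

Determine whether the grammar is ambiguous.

Ambiguous

Witness: b d

Derivation 1: X ⇒ U ⇒ b d
Derivation 2: X ⇒ N ⇒ b d

Two distinct leftmost derivations for the same string.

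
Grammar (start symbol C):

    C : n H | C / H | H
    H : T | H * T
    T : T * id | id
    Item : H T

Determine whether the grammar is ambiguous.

Ambiguous

Witness: id * id

Derivation 1: C ⇒ H ⇒ T ⇒ T * id ⇒ id * id
Derivation 2: C ⇒ H ⇒ H * T ⇒ T * T ⇒ id * T ⇒ id * id

Two distinct leftmost derivations for the same string.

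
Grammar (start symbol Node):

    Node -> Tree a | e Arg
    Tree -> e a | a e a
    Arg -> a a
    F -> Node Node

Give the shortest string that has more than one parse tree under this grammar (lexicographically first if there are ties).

length 3: e a a has 2 parse trees

Two derivations of e a a:
  Node ⇒ Tree a ⇒ e a a
  Node ⇒ e Arg ⇒ e a a

e a a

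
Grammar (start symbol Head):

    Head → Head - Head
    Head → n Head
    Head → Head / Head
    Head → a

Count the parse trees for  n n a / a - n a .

9

Parse trees for n n a / a - n a (showing first 6 of 9):
  [Head [Head n [Head n [Head [Head a] / [Head a]]]] - [Head n [Head a]]]
  [Head [Head n [Head [Head n [Head a]] / [Head a]]] - [Head n [Head a]]]
  [Head [Head [Head n [Head n [Head a]]] / [Head a]] - [Head n [Head a]]]
  [Head n [Head [Head n [Head [Head a] / [Head a]]] - [Head n [Head a]]]]
  [Head n [Head [Head [Head n [Head a]] / [Head a]] - [Head n [Head a]]]]
  [Head n [Head n [Head [Head [Head a] / [Head a]] - [Head n [Head a]]]]]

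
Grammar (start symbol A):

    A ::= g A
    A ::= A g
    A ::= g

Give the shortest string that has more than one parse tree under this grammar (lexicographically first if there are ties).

g g

length 1: no string has ≥2 trees
length 2: g g has 2 parse trees

Two derivations of g g:
  A ⇒ g A ⇒ g g
  A ⇒ A g ⇒ g g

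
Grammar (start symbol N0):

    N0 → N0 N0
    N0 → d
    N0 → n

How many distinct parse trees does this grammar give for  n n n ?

2

Parse trees for n n n:
  [N0 [N0 n] [N0 [N0 n] [N0 n]]]
  [N0 [N0 [N0 n] [N0 n]] [N0 n]]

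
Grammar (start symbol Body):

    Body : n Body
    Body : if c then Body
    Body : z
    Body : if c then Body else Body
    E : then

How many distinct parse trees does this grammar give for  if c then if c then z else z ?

Parse trees for if c then if c then z else z:
  [Body if c then [Body if c then [Body z] else [Body z]]]
  [Body if c then [Body if c then [Body z]] else [Body z]]

2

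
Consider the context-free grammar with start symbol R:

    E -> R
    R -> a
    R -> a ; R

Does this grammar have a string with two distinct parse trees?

(E is unreachable from R, so its rules don't affect L(R).) The reachable grammar is A → atom sep A | atom. Each atom is followed by either the separator (recurse) or end-of-string (stop) — no choice point.

Unambiguous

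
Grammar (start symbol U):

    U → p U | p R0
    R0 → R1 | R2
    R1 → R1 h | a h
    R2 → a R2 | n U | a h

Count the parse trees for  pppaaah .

1

Parse trees for pppaaah:
  [U p [U p [U p [R0 [R2 a [R2 a [R2 a h]]]]]]]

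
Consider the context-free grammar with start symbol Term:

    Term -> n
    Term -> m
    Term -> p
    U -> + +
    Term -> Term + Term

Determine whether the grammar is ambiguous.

Ambiguous

Witness: m + m + m

Derivation 1: Term ⇒ Term + Term ⇒ m + Term ⇒ m + Term + Term ⇒ m + m + Term ⇒ m + m + m
Derivation 2: Term ⇒ Term + Term ⇒ Term + Term + Term ⇒ m + Term + Term ⇒ m + m + Term ⇒ m + m + m

Two distinct leftmost derivations for the same string.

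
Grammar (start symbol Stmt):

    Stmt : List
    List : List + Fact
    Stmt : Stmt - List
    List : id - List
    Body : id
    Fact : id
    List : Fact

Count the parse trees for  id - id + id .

3

Parse trees for id - id + id:
  [Stmt [List [List id - [List [Fact id]]] + [Fact id]]]
  [Stmt [List id - [List [List [Fact id]] + [Fact id]]]]
  [Stmt [Stmt [List [Fact id]]] - [List [List [Fact id]] + [Fact id]]]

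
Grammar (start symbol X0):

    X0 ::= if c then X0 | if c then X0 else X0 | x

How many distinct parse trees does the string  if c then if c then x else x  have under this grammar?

Parse trees for if c then if c then x else x:
  [X0 if c then [X0 if c then [X0 x] else [X0 x]]]
  [X0 if c then [X0 if c then [X0 x]] else [X0 x]]

2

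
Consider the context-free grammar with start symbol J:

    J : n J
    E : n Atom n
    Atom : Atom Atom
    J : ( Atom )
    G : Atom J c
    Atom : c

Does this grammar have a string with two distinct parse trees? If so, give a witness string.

Ambiguous

Witness: ( c c c )

Derivation 1: J ⇒ ( Atom ) ⇒ ( Atom Atom ) ⇒ ( Atom Atom Atom ) ⇒ ( c Atom Atom ) ⇒ ( c c Atom ) ⇒ ( c c c )
Derivation 2: J ⇒ ( Atom ) ⇒ ( Atom Atom ) ⇒ ( c Atom ) ⇒ ( c Atom Atom ) ⇒ ( c c Atom ) ⇒ ( c c c )

Two distinct leftmost derivations for the same string.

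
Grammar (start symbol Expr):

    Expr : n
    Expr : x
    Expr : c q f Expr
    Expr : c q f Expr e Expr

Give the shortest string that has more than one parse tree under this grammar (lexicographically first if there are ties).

length 1: no string has ≥2 trees
length 4: no string has ≥2 trees
length 6: no string has ≥2 trees
length 7: no string has ≥2 trees
length 9: c q f c q f n e n has 2 parse trees

Two derivations of c q f c q f n e n:
  Expr ⇒ c q f Expr ⇒ c q f c q f Expr e Expr ⇒ c q f c q f n e Expr ⇒ c q f c q f n e n
  Expr ⇒ c q f Expr e Expr ⇒ c q f c q f Expr e Expr ⇒ c q f c q f n e Expr ⇒ c q f c q f n e n

c q f c q f n e n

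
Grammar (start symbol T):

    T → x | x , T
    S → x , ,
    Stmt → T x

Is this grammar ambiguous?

Only T is reachable from T; ignoring the rest: The reachable grammar is A → atom sep A | atom. Each atom is followed by either the separator (recurse) or end-of-string (stop) — no choice point.

Unambiguous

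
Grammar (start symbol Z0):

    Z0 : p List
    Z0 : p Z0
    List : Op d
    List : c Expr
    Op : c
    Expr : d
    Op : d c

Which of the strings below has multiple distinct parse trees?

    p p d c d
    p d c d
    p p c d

p p d c d: 1 tree
p d c d: 1 tree
p p c d: 2 trees

p p c d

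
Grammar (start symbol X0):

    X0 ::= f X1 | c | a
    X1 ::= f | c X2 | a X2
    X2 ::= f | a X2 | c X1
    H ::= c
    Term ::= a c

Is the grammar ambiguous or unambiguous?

(H, Term are unreachable from X0, so their rules don't affect L(X0).) Each reachable nonterminal has at most one production per leading terminal, and all productions are right-linear; the derivation is determined token-by-token.

Unambiguous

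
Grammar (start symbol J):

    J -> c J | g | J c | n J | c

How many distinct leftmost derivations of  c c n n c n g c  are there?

Parse trees for c c n n c n g c:
  [J c [J c [J [J n [J n [J c [J n [J g]]]]] c]]]
  [J c [J c [J n [J [J n [J c [J n [J g]]]] c]]]]
  [J c [J c [J n [J n [J c [J [J n [J g]] c]]]]]]
  [J c [J c [J n [J n [J c [J n [J [J g] c]]]]]]]
  [J c [J c [J n [J n [J [J c [J n [J g]]] c]]]]]
  [J c [J [J c [J n [J n [J c [J n [J g]]]]]] c]]
  [J [J c [J c [J n [J n [J c [J n [J g]]]]]]] c]

7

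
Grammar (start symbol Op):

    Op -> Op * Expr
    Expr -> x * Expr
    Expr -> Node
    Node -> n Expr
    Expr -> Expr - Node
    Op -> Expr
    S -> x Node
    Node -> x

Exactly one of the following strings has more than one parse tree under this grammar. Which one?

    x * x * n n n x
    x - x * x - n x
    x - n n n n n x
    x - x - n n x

x * x * n n n x

x * x * n n n x: 4 trees
x - x * x - n x: 1 tree
x - n n n n n x: 1 tree
x - x - n n x: 1 tree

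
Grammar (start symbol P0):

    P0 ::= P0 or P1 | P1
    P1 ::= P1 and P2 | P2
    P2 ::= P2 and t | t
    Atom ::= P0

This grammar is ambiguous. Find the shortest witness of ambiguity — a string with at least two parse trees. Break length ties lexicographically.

length 1: no string has ≥2 trees
length 3: t and t has 2 parse trees

Two derivations of t and t:
  P0 ⇒ P1 ⇒ P1 and P2 ⇒ P2 and P2 ⇒ t and P2 ⇒ t and t
  P0 ⇒ P1 ⇒ P2 ⇒ P2 and t ⇒ t and t

t and t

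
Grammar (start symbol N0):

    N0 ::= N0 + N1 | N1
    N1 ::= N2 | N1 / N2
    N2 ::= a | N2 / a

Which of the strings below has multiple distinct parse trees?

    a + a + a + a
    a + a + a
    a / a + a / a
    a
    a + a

a / a + a / a

a + a + a + a: 1 tree
a + a + a: 1 tree
a / a + a / a: 4 trees
a: 1 tree
a + a: 1 tree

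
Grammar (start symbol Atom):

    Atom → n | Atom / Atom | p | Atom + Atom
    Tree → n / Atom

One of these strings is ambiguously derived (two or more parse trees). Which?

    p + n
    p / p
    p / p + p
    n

p + n: 1 tree
p / p: 1 tree
p / p + p: 2 trees
n: 1 tree

p / p + p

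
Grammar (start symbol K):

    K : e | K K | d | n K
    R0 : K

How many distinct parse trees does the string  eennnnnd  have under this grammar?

Parse trees for eennnnnd:
  [K [K e] [K [K e] [K n [K n [K n [K n [K n [K d]]]]]]]]
  [K [K [K e] [K e]] [K n [K n [K n [K n [K n [K d]]]]]]]

2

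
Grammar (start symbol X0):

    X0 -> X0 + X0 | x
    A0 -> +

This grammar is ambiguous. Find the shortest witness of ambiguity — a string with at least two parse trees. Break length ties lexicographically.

x + x + x

length 1: no string has ≥2 trees
length 3: no string has ≥2 trees
length 5: x + x + x has 2 parse trees

Two derivations of x + x + x:
  X0 ⇒ X0 + X0 ⇒ X0 + X0 + X0 ⇒ x + X0 + X0 ⇒ x + x + X0 ⇒ x + x + x
  X0 ⇒ X0 + X0 ⇒ x + X0 ⇒ x + X0 + X0 ⇒ x + x + X0 ⇒ x + x + x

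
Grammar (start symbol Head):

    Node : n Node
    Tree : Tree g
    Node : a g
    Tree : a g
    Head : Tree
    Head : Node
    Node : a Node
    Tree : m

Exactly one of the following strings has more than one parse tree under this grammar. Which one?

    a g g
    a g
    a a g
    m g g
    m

a g g: 1 tree
a g: 2 trees
a a g: 1 tree
m g g: 1 tree
m: 1 tree

a g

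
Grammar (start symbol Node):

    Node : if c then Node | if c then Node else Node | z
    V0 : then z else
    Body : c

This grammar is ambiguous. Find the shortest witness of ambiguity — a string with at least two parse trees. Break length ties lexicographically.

length 1: no string has ≥2 trees
length 4: no string has ≥2 trees
length 6: no string has ≥2 trees
length 7: no string has ≥2 trees
length 9: if c then if c then z else z has 2 parse trees

Two derivations of if c then if c then z else z:
  Node ⇒ if c then Node ⇒ if c then if c then Node else Node ⇒ if c then if c then z else Node ⇒ if c then if c then z else z
  Node ⇒ if c then Node else Node ⇒ if c then if c then Node else Node ⇒ if c then if c then z else Node ⇒ if c then if c then z else z

if c then if c then z else z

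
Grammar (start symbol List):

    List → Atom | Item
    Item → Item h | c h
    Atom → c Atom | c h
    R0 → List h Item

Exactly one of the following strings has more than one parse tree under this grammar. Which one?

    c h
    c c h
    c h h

c h: 2 trees
c c h: 1 tree
c h h: 1 tree

c h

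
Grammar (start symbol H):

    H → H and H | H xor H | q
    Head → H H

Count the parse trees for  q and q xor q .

2

Parse trees for q and q xor q:
  [H [H q] and [H [H q] xor [H q]]]
  [H [H [H q] and [H q]] xor [H q]]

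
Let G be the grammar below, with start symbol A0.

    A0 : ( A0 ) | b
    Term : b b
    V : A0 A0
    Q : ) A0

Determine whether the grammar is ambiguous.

Only A0 is reachable from A0; ignoring the rest: L(A0) is { openⁿ atom closeⁿ : n ≥ 0 }. The bracket depth fixes n, and the derivation is forced at every step.

Unambiguous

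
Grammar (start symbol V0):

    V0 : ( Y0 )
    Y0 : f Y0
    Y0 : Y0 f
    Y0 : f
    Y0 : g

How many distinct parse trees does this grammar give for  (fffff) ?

16

Parse trees for (fffff) (showing first 6 of 16):
  [V0 ( [Y0 f [Y0 f [Y0 f [Y0 f [Y0 f]]]]] )]
  [V0 ( [Y0 f [Y0 f [Y0 f [Y0 [Y0 f] f]]]] )]
  [V0 ( [Y0 f [Y0 f [Y0 [Y0 f [Y0 f]] f]]] )]
  [V0 ( [Y0 f [Y0 f [Y0 [Y0 [Y0 f] f] f]]] )]
  [V0 ( [Y0 f [Y0 [Y0 f [Y0 f [Y0 f]]] f]] )]
  [V0 ( [Y0 f [Y0 [Y0 f [Y0 [Y0 f] f]] f]] )]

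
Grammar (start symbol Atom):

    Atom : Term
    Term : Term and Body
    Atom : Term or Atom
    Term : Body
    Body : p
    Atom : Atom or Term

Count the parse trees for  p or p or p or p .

Parse trees for p or p or p or p:
  [Atom [Term [Body p]] or [Atom [Term [Body p]] or [Atom [Term [Body p]] or [Atom [Term [Body p]]]]]]
  [Atom [Term [Body p]] or [Atom [Term [Body p]] or [Atom [Atom [Term [Body p]]] or [Term [Body p]]]]]
  [Atom [Term [Body p]] or [Atom [Atom [Term [Body p]] or [Atom [Term [Body p]]]] or [Term [Body p]]]]
  [Atom [Term [Body p]] or [Atom [Atom [Atom [Term [Body p]]] or [Term [Body p]]] or [Term [Body p]]]]
  [Atom [Atom [Term [Body p]] or [Atom [Term [Body p]] or [Atom [Term [Body p]]]]] or [Term [Body p]]]
  [Atom [Atom [Term [Body p]] or [Atom [Atom [Term [Body p]]] or [Term [Body p]]]] or [Term [Body p]]]
  [Atom [Atom [Atom [Term [Body p]] or [Atom [Term [Body p]]]] or [Term [Body p]]] or [Term [Body p]]]
  [Atom [Atom [Atom [Atom [Term [Body p]]] or [Term [Body p]]] or [Term [Body p]]] or [Term [Body p]]]

8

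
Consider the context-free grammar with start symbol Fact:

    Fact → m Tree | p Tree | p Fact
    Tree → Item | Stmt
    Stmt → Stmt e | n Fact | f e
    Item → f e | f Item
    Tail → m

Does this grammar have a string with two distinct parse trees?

Witness: m f e

Derivation 1: Fact ⇒ m Tree ⇒ m Item ⇒ m f e
Derivation 2: Fact ⇒ m Tree ⇒ m Stmt ⇒ m f e

Two distinct leftmost derivations for the same string.

Ambiguous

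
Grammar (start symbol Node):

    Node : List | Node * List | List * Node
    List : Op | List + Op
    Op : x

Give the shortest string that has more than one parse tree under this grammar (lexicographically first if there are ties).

length 1: no string has ≥2 trees
length 3: x * x has 2 parse trees

Two derivations of x * x:
  Node ⇒ Node * List ⇒ List * List ⇒ Op * List ⇒ x * List ⇒ x * Op ⇒ x * x
  Node ⇒ List * Node ⇒ Op * Node ⇒ x * Node ⇒ x * List ⇒ x * Op ⇒ x * x

x * x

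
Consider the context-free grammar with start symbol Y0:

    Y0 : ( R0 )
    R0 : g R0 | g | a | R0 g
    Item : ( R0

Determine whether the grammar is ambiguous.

Witness: ( g g )

Derivation 1: Y0 ⇒ ( R0 ) ⇒ ( g R0 ) ⇒ ( g g )
Derivation 2: Y0 ⇒ ( R0 ) ⇒ ( R0 g ) ⇒ ( g g )

Two distinct leftmost derivations for the same string.

Ambiguous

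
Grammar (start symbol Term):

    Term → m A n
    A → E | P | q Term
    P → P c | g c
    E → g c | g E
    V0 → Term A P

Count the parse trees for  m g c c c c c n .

Parse trees for m g c c c c c n:
  [Term m [A [P [P [P [P [P g c] c] c] c] c]] n]

1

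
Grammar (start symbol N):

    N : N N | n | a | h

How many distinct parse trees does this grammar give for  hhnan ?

Parse trees for hhnan (showing first 6 of 14):
  [N [N h] [N [N h] [N [N n] [N [N a] [N n]]]]]
  [N [N h] [N [N h] [N [N [N n] [N a]] [N n]]]]
  [N [N h] [N [N [N h] [N n]] [N [N a] [N n]]]]
  [N [N h] [N [N [N h] [N [N n] [N a]]] [N n]]]
  [N [N h] [N [N [N [N h] [N n]] [N a]] [N n]]]
  [N [N [N h] [N h]] [N [N n] [N [N a] [N n]]]]

14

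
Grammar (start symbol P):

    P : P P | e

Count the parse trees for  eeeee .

14

Parse trees for eeeee (showing first 6 of 14):
  [P [P e] [P [P e] [P [P e] [P [P e] [P e]]]]]
  [P [P e] [P [P e] [P [P [P e] [P e]] [P e]]]]
  [P [P e] [P [P [P e] [P e]] [P [P e] [P e]]]]
  [P [P e] [P [P [P e] [P [P e] [P e]]] [P e]]]
  [P [P e] [P [P [P [P e] [P e]] [P e]] [P e]]]
  [P [P [P e] [P e]] [P [P e] [P [P e] [P e]]]]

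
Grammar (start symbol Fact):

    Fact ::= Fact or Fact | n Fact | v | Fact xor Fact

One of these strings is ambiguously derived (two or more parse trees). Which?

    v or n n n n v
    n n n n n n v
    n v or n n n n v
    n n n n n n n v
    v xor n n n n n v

v or n n n n v: 1 tree
n n n n n n v: 1 tree
n v or n n n n v: 2 trees
n n n n n n n v: 1 tree
v xor n n n n n v: 1 tree

n v or n n n n v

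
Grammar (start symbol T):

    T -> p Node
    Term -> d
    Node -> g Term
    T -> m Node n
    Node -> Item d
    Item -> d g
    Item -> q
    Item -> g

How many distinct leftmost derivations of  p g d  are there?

Parse trees for p g d:
  [T p [Node g [Term d]]]
  [T p [Node [Item g] d]]

2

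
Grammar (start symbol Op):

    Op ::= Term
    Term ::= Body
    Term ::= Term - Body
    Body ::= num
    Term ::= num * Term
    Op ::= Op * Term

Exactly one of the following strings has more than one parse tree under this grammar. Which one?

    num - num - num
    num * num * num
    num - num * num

num - num - num: 1 tree
num * num * num: 4 trees
num - num * num: 1 tree

num * num * num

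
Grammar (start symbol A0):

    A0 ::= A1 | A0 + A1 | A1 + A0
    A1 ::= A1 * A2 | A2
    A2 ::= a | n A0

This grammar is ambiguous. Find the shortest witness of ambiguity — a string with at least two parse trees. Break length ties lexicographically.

length 1: no string has ≥2 trees
length 2: no string has ≥2 trees
length 3: a + a has 2 parse trees

Two derivations of a + a:
  A0 ⇒ A0 + A1 ⇒ A1 + A1 ⇒ A2 + A1 ⇒ a + A1 ⇒ a + A2 ⇒ a + a
  A0 ⇒ A1 + A0 ⇒ A2 + A0 ⇒ a + A0 ⇒ a + A1 ⇒ a + A2 ⇒ a + a

a + a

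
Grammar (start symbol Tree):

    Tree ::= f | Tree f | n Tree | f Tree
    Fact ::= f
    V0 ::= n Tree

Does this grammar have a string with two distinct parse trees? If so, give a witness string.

Ambiguous

Witness: f f

Derivation 1: Tree ⇒ Tree f ⇒ f f
Derivation 2: Tree ⇒ f Tree ⇒ f f

Two distinct leftmost derivations for the same string.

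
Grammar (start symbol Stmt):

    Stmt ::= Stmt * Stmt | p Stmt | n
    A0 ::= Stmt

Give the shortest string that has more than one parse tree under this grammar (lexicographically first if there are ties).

p n * n

length 1: no string has ≥2 trees
length 2: no string has ≥2 trees
length 3: no string has ≥2 trees
length 4: p n * n has 2 parse trees

Two derivations of p n * n:
  Stmt ⇒ Stmt * Stmt ⇒ p Stmt * Stmt ⇒ p n * Stmt ⇒ p n * n
  Stmt ⇒ p Stmt ⇒ p Stmt * Stmt ⇒ p n * Stmt ⇒ p n * n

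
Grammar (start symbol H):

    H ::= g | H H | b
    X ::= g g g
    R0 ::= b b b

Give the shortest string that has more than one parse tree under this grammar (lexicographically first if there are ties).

length 1: no string has ≥2 trees
length 2: no string has ≥2 trees
length 3: b b b has 2 parse trees

Two derivations of b b b:
  H ⇒ H H ⇒ H H H ⇒ b H H ⇒ b b H ⇒ b b b
  H ⇒ H H ⇒ b H ⇒ b H H ⇒ b b H ⇒ b b b

b b b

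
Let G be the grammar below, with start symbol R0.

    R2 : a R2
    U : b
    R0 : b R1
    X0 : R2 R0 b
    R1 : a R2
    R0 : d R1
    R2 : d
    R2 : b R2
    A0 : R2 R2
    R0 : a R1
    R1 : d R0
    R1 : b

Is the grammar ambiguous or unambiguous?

(A0, U, X0 are unreachable from R0, so their rules don't affect L(R0).) Restricted to the reachable nonterminals, every rule has the form A → t or A → t B, and no two rules for the same A share a first terminal. The grammar encodes a DFA — one run per string.

Unambiguous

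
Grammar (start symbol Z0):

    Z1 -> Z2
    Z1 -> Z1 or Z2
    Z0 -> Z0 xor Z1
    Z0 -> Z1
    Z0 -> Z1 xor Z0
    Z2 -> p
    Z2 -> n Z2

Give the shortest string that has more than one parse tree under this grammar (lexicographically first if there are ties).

length 1: no string has ≥2 trees
length 2: no string has ≥2 trees
length 3: p xor p has 2 parse trees

Two derivations of p xor p:
  Z0 ⇒ Z0 xor Z1 ⇒ Z1 xor Z1 ⇒ Z2 xor Z1 ⇒ p xor Z1 ⇒ p xor Z2 ⇒ p xor p
  Z0 ⇒ Z1 xor Z0 ⇒ Z2 xor Z0 ⇒ p xor Z0 ⇒ p xor Z1 ⇒ p xor Z2 ⇒ p xor p

p xor p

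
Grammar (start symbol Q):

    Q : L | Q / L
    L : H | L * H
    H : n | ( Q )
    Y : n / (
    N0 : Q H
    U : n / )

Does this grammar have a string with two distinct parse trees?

Unambiguous

Only Q, L, H are reachable from Q; ignoring the rest: This is a standard precedence ladder (Q over L over H), with each level left-recursive on its own operator ('/' at Q, '*' at L). That structure is LR(1), hence unambiguous.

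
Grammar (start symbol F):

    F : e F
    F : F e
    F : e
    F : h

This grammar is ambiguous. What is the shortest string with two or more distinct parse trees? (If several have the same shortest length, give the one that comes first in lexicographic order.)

e e

length 1: no string has ≥2 trees
length 2: e e has 2 parse trees

Two derivations of e e:
  F ⇒ e F ⇒ e e
  F ⇒ F e ⇒ e e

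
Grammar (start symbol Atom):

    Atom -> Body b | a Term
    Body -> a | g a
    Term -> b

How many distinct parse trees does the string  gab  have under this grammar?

Parse trees for gab:
  [Atom [Body g a] b]

1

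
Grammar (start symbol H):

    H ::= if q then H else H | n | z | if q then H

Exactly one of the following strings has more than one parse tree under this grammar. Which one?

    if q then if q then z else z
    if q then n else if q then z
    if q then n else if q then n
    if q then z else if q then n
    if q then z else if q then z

if q then if q then z else z: 2 trees
if q then n else if q then z: 1 tree
if q then n else if q then n: 1 tree
if q then z else if q then n: 1 tree
if q then z else if q then z: 1 tree

if q then if q then z else z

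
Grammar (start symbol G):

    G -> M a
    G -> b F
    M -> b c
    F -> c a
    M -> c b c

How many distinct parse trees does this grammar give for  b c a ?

2

Parse trees for b c a:
  [G [M b c] a]
  [G b [F c a]]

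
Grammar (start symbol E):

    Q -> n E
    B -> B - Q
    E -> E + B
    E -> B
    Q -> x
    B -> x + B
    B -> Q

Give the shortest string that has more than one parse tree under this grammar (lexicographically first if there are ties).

x + x

length 1: no string has ≥2 trees
length 2: no string has ≥2 trees
length 3: x + x has 2 parse trees

Two derivations of x + x:
  E ⇒ E + B ⇒ B + B ⇒ Q + B ⇒ x + B ⇒ x + Q ⇒ x + x
  E ⇒ B ⇒ x + B ⇒ x + Q ⇒ x + x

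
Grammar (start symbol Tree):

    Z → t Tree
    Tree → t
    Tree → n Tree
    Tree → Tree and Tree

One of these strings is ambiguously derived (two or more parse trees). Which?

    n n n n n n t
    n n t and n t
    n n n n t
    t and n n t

n n t and n t

n n n n n n t: 1 tree
n n t and n t: 3 trees
n n n n t: 1 tree
t and n n t: 1 tree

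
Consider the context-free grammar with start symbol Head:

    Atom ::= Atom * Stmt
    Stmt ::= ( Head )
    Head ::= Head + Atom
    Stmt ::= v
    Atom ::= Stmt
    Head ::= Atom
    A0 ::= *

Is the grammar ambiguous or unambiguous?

(A0 is unreachable from Head, so its rules don't affect L(Head).) Head → Head + Atom | Atom  ;  Atom → Atom * Stmt | Stmt  — a left-associative chain with Stmt at the bottom. Each string factors uniquely by precedence.

Unambiguous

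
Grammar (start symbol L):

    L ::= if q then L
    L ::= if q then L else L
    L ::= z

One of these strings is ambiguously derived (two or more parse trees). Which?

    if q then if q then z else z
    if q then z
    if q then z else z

if q then if q then z else z: 2 trees
if q then z: 1 tree
if q then z else z: 1 tree

if q then if q then z else z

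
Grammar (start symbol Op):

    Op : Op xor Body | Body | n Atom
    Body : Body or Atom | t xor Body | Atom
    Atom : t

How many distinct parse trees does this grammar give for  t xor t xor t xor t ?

Parse trees for t xor t xor t xor t:
  [Op [Op [Body [Atom t]]] xor [Body t xor [Body t xor [Body [Atom t]]]]]
  [Op [Op [Op [Body [Atom t]]] xor [Body [Atom t]]] xor [Body t xor [Body [Atom t]]]]
  [Op [Op [Body t xor [Body [Atom t]]]] xor [Body t xor [Body [Atom t]]]]
  [Op [Op [Op [Body [Atom t]]] xor [Body t xor [Body [Atom t]]]] xor [Body [Atom t]]]
  [Op [Op [Op [Op [Body [Atom t]]] xor [Body [Atom t]]] xor [Body [Atom t]]] xor [Body [Atom t]]]
  [Op [Op [Op [Body t xor [Body [Atom t]]]] xor [Body [Atom t]]] xor [Body [Atom t]]]
  [Op [Op [Body t xor [Body t xor [Body [Atom t]]]]] xor [Body [Atom t]]]
  [Op [Body t xor [Body t xor [Body t xor [Body [Atom t]]]]]]

8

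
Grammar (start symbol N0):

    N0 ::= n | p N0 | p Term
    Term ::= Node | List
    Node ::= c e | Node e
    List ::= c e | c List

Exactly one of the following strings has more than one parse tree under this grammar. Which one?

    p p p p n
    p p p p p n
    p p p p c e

p p p p c e

p p p p n: 1 tree
p p p p p n: 1 tree
p p p p c e: 2 trees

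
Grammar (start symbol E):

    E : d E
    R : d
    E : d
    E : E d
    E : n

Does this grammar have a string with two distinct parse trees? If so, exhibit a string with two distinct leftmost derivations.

Witness: d d

Derivation 1: E ⇒ d E ⇒ d d
Derivation 2: E ⇒ E d ⇒ d d

Two distinct leftmost derivations for the same string.

Ambiguous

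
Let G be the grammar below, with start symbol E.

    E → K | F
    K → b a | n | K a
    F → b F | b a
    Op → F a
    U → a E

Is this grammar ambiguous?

Ambiguous

Witness: b a

Derivation 1: E ⇒ K ⇒ b a
Derivation 2: E ⇒ F ⇒ b a

Two distinct leftmost derivations for the same string.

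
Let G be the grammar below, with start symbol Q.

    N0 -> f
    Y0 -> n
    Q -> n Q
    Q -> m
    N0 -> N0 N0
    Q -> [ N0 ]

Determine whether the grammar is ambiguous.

Ambiguous

Witness: [ f f f ]

Derivation 1: Q ⇒ [ N0 ] ⇒ [ N0 N0 ] ⇒ [ f N0 ] ⇒ [ f N0 N0 ] ⇒ [ f f N0 ] ⇒ [ f f f ]
Derivation 2: Q ⇒ [ N0 ] ⇒ [ N0 N0 ] ⇒ [ N0 N0 N0 ] ⇒ [ f N0 N0 ] ⇒ [ f f N0 ] ⇒ [ f f f ]

Two distinct leftmost derivations for the same string.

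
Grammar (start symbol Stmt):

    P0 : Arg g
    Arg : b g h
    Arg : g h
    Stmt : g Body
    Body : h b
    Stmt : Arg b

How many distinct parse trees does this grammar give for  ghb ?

Parse trees for ghb:
  [Stmt g [Body h b]]
  [Stmt [Arg g h] b]

2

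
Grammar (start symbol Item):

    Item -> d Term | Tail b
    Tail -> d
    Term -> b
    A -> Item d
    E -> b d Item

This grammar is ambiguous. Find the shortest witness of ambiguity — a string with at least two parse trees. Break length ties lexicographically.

d b

length 2: d b has 2 parse trees

Two derivations of d b:
  Item ⇒ d Term ⇒ d b
  Item ⇒ Tail b ⇒ d b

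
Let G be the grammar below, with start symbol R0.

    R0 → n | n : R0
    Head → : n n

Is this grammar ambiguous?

Unambiguous

(Head is unreachable from R0, so its rules don't affect L(R0).) Right-recursive list with a separator: after each atom, whether the separator follows determines the rule. One parse per string.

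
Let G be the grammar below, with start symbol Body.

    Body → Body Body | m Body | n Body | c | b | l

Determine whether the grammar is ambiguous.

Witness: b b b

Derivation 1: Body ⇒ Body Body ⇒ Body Body Body ⇒ b Body Body ⇒ b b Body ⇒ b b b
Derivation 2: Body ⇒ Body Body ⇒ b Body ⇒ b Body Body ⇒ b b Body ⇒ b b b

Two distinct leftmost derivations for the same string.

Ambiguous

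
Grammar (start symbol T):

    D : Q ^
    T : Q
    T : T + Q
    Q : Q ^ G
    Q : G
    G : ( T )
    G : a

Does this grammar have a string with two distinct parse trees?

Unambiguous

(D is unreachable from T, so its rules don't affect L(T).) This is a standard precedence ladder (T over Q over G), with each level left-recursive on its own operator ('+' at T, '^' at Q). That structure is LR(1), hence unambiguous.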